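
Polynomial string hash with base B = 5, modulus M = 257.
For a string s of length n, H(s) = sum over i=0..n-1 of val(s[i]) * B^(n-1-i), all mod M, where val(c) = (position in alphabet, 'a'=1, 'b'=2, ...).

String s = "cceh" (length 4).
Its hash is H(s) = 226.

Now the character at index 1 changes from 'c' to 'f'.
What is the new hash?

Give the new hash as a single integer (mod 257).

val('c') = 3, val('f') = 6
Position k = 1, exponent = n-1-k = 2
B^2 mod M = 5^2 mod 257 = 25
Delta = (6 - 3) * 25 mod 257 = 75
New hash = (226 + 75) mod 257 = 44

Answer: 44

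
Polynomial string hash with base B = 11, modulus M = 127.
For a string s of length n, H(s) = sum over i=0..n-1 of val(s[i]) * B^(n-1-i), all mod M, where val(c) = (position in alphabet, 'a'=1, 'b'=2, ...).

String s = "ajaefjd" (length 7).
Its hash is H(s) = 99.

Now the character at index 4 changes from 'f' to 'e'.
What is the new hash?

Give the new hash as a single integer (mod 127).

val('f') = 6, val('e') = 5
Position k = 4, exponent = n-1-k = 2
B^2 mod M = 11^2 mod 127 = 121
Delta = (5 - 6) * 121 mod 127 = 6
New hash = (99 + 6) mod 127 = 105

Answer: 105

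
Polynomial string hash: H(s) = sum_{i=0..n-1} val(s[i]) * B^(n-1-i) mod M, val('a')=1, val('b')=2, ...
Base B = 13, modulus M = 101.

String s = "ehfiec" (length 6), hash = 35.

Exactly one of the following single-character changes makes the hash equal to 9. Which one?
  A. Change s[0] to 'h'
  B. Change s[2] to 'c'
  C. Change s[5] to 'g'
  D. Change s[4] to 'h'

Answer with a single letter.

Answer: B

Derivation:
Option A: s[0]='e'->'h', delta=(8-5)*13^5 mod 101 = 51, hash=35+51 mod 101 = 86
Option B: s[2]='f'->'c', delta=(3-6)*13^3 mod 101 = 75, hash=35+75 mod 101 = 9 <-- target
Option C: s[5]='c'->'g', delta=(7-3)*13^0 mod 101 = 4, hash=35+4 mod 101 = 39
Option D: s[4]='e'->'h', delta=(8-5)*13^1 mod 101 = 39, hash=35+39 mod 101 = 74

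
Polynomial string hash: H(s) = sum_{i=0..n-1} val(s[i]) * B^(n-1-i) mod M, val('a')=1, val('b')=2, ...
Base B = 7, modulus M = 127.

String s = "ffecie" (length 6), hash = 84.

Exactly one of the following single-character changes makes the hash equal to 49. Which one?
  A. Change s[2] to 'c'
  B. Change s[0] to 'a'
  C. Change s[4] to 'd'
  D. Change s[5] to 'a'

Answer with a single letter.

Option A: s[2]='e'->'c', delta=(3-5)*7^3 mod 127 = 76, hash=84+76 mod 127 = 33
Option B: s[0]='f'->'a', delta=(1-6)*7^5 mod 127 = 39, hash=84+39 mod 127 = 123
Option C: s[4]='i'->'d', delta=(4-9)*7^1 mod 127 = 92, hash=84+92 mod 127 = 49 <-- target
Option D: s[5]='e'->'a', delta=(1-5)*7^0 mod 127 = 123, hash=84+123 mod 127 = 80

Answer: C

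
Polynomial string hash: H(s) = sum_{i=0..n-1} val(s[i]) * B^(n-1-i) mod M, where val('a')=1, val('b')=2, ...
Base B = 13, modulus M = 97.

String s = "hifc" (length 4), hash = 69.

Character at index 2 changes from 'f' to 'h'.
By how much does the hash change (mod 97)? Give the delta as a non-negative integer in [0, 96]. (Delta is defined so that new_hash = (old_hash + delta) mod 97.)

Answer: 26

Derivation:
Delta formula: (val(new) - val(old)) * B^(n-1-k) mod M
  val('h') - val('f') = 8 - 6 = 2
  B^(n-1-k) = 13^1 mod 97 = 13
  Delta = 2 * 13 mod 97 = 26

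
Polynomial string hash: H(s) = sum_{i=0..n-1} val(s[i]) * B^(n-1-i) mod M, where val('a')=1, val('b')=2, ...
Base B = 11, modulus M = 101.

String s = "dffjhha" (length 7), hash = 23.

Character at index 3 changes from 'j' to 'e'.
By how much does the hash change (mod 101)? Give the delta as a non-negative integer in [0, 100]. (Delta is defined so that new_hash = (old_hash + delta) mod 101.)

Answer: 11

Derivation:
Delta formula: (val(new) - val(old)) * B^(n-1-k) mod M
  val('e') - val('j') = 5 - 10 = -5
  B^(n-1-k) = 11^3 mod 101 = 18
  Delta = -5 * 18 mod 101 = 11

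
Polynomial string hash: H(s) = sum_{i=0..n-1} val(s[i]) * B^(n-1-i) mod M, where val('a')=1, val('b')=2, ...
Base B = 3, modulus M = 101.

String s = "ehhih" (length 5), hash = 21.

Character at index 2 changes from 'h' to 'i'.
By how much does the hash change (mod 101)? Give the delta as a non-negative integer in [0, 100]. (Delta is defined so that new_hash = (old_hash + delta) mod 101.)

Answer: 9

Derivation:
Delta formula: (val(new) - val(old)) * B^(n-1-k) mod M
  val('i') - val('h') = 9 - 8 = 1
  B^(n-1-k) = 3^2 mod 101 = 9
  Delta = 1 * 9 mod 101 = 9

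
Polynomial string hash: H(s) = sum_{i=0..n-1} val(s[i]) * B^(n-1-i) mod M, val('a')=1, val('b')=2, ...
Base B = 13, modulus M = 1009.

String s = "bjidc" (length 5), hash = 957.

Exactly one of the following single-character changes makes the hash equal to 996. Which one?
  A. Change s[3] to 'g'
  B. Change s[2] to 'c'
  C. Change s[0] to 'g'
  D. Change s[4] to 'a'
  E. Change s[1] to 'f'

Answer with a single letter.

Answer: A

Derivation:
Option A: s[3]='d'->'g', delta=(7-4)*13^1 mod 1009 = 39, hash=957+39 mod 1009 = 996 <-- target
Option B: s[2]='i'->'c', delta=(3-9)*13^2 mod 1009 = 1004, hash=957+1004 mod 1009 = 952
Option C: s[0]='b'->'g', delta=(7-2)*13^4 mod 1009 = 536, hash=957+536 mod 1009 = 484
Option D: s[4]='c'->'a', delta=(1-3)*13^0 mod 1009 = 1007, hash=957+1007 mod 1009 = 955
Option E: s[1]='j'->'f', delta=(6-10)*13^3 mod 1009 = 293, hash=957+293 mod 1009 = 241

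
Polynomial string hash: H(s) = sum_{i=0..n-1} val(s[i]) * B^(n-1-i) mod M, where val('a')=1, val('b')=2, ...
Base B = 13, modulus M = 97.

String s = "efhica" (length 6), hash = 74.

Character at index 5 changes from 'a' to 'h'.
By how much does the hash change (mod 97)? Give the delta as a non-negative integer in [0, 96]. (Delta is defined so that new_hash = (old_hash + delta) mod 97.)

Delta formula: (val(new) - val(old)) * B^(n-1-k) mod M
  val('h') - val('a') = 8 - 1 = 7
  B^(n-1-k) = 13^0 mod 97 = 1
  Delta = 7 * 1 mod 97 = 7

Answer: 7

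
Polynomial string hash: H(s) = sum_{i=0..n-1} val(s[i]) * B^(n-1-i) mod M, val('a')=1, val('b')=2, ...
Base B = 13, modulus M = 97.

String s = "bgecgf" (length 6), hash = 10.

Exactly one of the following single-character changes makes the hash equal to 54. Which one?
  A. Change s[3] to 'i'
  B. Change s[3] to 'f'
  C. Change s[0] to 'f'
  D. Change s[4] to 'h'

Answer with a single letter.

Answer: A

Derivation:
Option A: s[3]='c'->'i', delta=(9-3)*13^2 mod 97 = 44, hash=10+44 mod 97 = 54 <-- target
Option B: s[3]='c'->'f', delta=(6-3)*13^2 mod 97 = 22, hash=10+22 mod 97 = 32
Option C: s[0]='b'->'f', delta=(6-2)*13^5 mod 97 = 5, hash=10+5 mod 97 = 15
Option D: s[4]='g'->'h', delta=(8-7)*13^1 mod 97 = 13, hash=10+13 mod 97 = 23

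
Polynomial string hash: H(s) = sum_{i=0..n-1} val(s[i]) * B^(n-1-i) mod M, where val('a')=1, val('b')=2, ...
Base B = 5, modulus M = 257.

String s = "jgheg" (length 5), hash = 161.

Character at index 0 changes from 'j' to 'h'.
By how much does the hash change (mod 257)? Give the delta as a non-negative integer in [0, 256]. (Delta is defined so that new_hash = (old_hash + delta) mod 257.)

Answer: 35

Derivation:
Delta formula: (val(new) - val(old)) * B^(n-1-k) mod M
  val('h') - val('j') = 8 - 10 = -2
  B^(n-1-k) = 5^4 mod 257 = 111
  Delta = -2 * 111 mod 257 = 35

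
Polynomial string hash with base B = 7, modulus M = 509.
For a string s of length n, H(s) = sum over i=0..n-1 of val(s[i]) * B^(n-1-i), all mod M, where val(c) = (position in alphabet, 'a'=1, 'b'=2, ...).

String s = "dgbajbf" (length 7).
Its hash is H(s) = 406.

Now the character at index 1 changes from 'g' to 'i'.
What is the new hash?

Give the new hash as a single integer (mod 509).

Answer: 426

Derivation:
val('g') = 7, val('i') = 9
Position k = 1, exponent = n-1-k = 5
B^5 mod M = 7^5 mod 509 = 10
Delta = (9 - 7) * 10 mod 509 = 20
New hash = (406 + 20) mod 509 = 426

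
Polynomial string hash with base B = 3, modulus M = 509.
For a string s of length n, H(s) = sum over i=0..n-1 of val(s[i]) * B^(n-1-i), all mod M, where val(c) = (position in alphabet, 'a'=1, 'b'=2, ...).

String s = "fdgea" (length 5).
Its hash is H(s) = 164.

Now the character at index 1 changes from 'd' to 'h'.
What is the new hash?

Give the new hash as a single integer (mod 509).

val('d') = 4, val('h') = 8
Position k = 1, exponent = n-1-k = 3
B^3 mod M = 3^3 mod 509 = 27
Delta = (8 - 4) * 27 mod 509 = 108
New hash = (164 + 108) mod 509 = 272

Answer: 272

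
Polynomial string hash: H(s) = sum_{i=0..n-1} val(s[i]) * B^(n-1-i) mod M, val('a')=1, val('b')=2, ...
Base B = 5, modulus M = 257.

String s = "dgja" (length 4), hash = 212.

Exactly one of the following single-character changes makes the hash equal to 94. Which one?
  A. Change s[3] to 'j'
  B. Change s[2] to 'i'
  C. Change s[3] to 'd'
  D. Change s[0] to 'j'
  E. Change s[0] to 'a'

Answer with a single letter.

Answer: E

Derivation:
Option A: s[3]='a'->'j', delta=(10-1)*5^0 mod 257 = 9, hash=212+9 mod 257 = 221
Option B: s[2]='j'->'i', delta=(9-10)*5^1 mod 257 = 252, hash=212+252 mod 257 = 207
Option C: s[3]='a'->'d', delta=(4-1)*5^0 mod 257 = 3, hash=212+3 mod 257 = 215
Option D: s[0]='d'->'j', delta=(10-4)*5^3 mod 257 = 236, hash=212+236 mod 257 = 191
Option E: s[0]='d'->'a', delta=(1-4)*5^3 mod 257 = 139, hash=212+139 mod 257 = 94 <-- target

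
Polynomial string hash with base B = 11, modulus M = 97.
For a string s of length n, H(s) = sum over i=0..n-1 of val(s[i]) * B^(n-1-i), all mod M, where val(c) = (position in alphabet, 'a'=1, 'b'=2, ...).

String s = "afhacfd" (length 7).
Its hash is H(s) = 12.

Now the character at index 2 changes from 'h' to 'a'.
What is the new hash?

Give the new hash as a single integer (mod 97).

Answer: 54

Derivation:
val('h') = 8, val('a') = 1
Position k = 2, exponent = n-1-k = 4
B^4 mod M = 11^4 mod 97 = 91
Delta = (1 - 8) * 91 mod 97 = 42
New hash = (12 + 42) mod 97 = 54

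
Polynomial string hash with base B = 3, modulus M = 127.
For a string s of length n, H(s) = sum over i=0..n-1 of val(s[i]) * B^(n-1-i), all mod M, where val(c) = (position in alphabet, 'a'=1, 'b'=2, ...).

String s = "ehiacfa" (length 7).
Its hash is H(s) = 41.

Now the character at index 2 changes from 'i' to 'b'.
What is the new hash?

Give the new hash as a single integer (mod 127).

val('i') = 9, val('b') = 2
Position k = 2, exponent = n-1-k = 4
B^4 mod M = 3^4 mod 127 = 81
Delta = (2 - 9) * 81 mod 127 = 68
New hash = (41 + 68) mod 127 = 109

Answer: 109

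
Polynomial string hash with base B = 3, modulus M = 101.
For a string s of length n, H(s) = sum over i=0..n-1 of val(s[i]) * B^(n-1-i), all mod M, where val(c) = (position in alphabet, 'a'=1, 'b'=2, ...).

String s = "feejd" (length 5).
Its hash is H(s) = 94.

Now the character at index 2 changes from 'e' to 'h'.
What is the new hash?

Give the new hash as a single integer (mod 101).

Answer: 20

Derivation:
val('e') = 5, val('h') = 8
Position k = 2, exponent = n-1-k = 2
B^2 mod M = 3^2 mod 101 = 9
Delta = (8 - 5) * 9 mod 101 = 27
New hash = (94 + 27) mod 101 = 20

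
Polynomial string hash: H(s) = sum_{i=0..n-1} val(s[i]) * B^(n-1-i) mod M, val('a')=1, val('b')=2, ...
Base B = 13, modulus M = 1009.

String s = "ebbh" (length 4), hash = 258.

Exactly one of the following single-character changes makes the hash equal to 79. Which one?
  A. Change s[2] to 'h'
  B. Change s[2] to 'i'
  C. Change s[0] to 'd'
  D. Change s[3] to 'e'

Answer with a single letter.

Answer: C

Derivation:
Option A: s[2]='b'->'h', delta=(8-2)*13^1 mod 1009 = 78, hash=258+78 mod 1009 = 336
Option B: s[2]='b'->'i', delta=(9-2)*13^1 mod 1009 = 91, hash=258+91 mod 1009 = 349
Option C: s[0]='e'->'d', delta=(4-5)*13^3 mod 1009 = 830, hash=258+830 mod 1009 = 79 <-- target
Option D: s[3]='h'->'e', delta=(5-8)*13^0 mod 1009 = 1006, hash=258+1006 mod 1009 = 255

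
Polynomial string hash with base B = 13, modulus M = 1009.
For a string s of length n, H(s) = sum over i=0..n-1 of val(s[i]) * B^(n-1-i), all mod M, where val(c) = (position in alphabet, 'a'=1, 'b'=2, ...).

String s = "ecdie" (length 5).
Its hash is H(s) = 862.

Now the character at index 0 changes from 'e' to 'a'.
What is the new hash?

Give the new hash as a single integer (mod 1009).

val('e') = 5, val('a') = 1
Position k = 0, exponent = n-1-k = 4
B^4 mod M = 13^4 mod 1009 = 309
Delta = (1 - 5) * 309 mod 1009 = 782
New hash = (862 + 782) mod 1009 = 635

Answer: 635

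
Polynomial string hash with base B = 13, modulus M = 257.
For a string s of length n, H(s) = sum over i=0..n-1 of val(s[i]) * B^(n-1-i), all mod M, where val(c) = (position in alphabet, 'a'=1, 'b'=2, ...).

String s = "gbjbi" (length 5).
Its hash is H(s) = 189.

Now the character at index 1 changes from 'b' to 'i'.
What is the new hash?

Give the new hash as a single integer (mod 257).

Answer: 148

Derivation:
val('b') = 2, val('i') = 9
Position k = 1, exponent = n-1-k = 3
B^3 mod M = 13^3 mod 257 = 141
Delta = (9 - 2) * 141 mod 257 = 216
New hash = (189 + 216) mod 257 = 148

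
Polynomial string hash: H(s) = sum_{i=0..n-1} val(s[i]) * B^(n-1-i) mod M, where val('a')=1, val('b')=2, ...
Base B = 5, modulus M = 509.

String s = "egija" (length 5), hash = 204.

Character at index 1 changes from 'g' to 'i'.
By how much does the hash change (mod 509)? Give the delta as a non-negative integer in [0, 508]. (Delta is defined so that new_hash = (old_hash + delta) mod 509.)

Answer: 250

Derivation:
Delta formula: (val(new) - val(old)) * B^(n-1-k) mod M
  val('i') - val('g') = 9 - 7 = 2
  B^(n-1-k) = 5^3 mod 509 = 125
  Delta = 2 * 125 mod 509 = 250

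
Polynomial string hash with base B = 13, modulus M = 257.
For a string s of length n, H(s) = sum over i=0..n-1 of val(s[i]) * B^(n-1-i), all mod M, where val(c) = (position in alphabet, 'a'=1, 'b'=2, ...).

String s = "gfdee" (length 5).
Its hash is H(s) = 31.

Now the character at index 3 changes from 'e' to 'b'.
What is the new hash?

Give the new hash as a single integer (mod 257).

Answer: 249

Derivation:
val('e') = 5, val('b') = 2
Position k = 3, exponent = n-1-k = 1
B^1 mod M = 13^1 mod 257 = 13
Delta = (2 - 5) * 13 mod 257 = 218
New hash = (31 + 218) mod 257 = 249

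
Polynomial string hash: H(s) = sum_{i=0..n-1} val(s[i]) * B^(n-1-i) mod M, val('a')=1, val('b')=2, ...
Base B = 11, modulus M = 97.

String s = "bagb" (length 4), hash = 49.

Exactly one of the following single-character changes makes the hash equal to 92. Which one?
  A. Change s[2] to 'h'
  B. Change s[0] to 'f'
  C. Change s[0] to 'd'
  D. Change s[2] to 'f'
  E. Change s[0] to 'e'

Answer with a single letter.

Answer: C

Derivation:
Option A: s[2]='g'->'h', delta=(8-7)*11^1 mod 97 = 11, hash=49+11 mod 97 = 60
Option B: s[0]='b'->'f', delta=(6-2)*11^3 mod 97 = 86, hash=49+86 mod 97 = 38
Option C: s[0]='b'->'d', delta=(4-2)*11^3 mod 97 = 43, hash=49+43 mod 97 = 92 <-- target
Option D: s[2]='g'->'f', delta=(6-7)*11^1 mod 97 = 86, hash=49+86 mod 97 = 38
Option E: s[0]='b'->'e', delta=(5-2)*11^3 mod 97 = 16, hash=49+16 mod 97 = 65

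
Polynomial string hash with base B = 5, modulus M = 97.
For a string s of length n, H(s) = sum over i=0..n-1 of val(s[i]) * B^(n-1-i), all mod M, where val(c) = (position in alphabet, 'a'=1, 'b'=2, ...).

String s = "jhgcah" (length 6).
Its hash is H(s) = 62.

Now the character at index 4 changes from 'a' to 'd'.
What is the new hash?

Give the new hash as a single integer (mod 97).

Answer: 77

Derivation:
val('a') = 1, val('d') = 4
Position k = 4, exponent = n-1-k = 1
B^1 mod M = 5^1 mod 97 = 5
Delta = (4 - 1) * 5 mod 97 = 15
New hash = (62 + 15) mod 97 = 77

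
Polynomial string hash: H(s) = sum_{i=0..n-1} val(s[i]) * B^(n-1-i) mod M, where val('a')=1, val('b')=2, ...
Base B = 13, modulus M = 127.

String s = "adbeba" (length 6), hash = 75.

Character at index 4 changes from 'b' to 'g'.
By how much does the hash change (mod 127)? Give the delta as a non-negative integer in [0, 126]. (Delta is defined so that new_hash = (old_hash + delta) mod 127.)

Delta formula: (val(new) - val(old)) * B^(n-1-k) mod M
  val('g') - val('b') = 7 - 2 = 5
  B^(n-1-k) = 13^1 mod 127 = 13
  Delta = 5 * 13 mod 127 = 65

Answer: 65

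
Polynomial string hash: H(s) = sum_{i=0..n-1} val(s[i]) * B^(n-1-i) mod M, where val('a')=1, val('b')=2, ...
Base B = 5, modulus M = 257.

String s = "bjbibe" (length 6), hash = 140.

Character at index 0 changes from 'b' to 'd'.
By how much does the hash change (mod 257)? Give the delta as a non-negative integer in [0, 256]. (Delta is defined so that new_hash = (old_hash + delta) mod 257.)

Delta formula: (val(new) - val(old)) * B^(n-1-k) mod M
  val('d') - val('b') = 4 - 2 = 2
  B^(n-1-k) = 5^5 mod 257 = 41
  Delta = 2 * 41 mod 257 = 82

Answer: 82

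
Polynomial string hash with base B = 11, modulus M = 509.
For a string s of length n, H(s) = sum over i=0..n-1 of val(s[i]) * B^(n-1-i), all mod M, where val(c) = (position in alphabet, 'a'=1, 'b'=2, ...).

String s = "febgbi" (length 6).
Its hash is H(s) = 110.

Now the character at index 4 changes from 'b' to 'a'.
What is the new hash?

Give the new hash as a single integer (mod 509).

Answer: 99

Derivation:
val('b') = 2, val('a') = 1
Position k = 4, exponent = n-1-k = 1
B^1 mod M = 11^1 mod 509 = 11
Delta = (1 - 2) * 11 mod 509 = 498
New hash = (110 + 498) mod 509 = 99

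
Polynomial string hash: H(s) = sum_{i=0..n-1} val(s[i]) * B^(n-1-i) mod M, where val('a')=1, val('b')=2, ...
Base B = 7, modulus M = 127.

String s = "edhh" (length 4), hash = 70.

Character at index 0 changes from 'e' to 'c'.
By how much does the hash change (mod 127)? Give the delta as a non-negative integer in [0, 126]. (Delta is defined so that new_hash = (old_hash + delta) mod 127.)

Answer: 76

Derivation:
Delta formula: (val(new) - val(old)) * B^(n-1-k) mod M
  val('c') - val('e') = 3 - 5 = -2
  B^(n-1-k) = 7^3 mod 127 = 89
  Delta = -2 * 89 mod 127 = 76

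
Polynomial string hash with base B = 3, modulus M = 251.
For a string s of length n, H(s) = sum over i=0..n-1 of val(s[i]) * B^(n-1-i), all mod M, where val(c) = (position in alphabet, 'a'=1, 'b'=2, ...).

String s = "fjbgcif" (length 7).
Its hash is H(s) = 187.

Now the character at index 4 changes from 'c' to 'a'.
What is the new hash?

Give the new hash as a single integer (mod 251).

val('c') = 3, val('a') = 1
Position k = 4, exponent = n-1-k = 2
B^2 mod M = 3^2 mod 251 = 9
Delta = (1 - 3) * 9 mod 251 = 233
New hash = (187 + 233) mod 251 = 169

Answer: 169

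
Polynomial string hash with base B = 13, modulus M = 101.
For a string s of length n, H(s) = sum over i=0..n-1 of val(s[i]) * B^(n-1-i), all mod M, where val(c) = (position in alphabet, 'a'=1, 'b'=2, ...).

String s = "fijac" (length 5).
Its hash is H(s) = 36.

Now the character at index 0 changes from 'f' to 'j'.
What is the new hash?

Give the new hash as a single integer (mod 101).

val('f') = 6, val('j') = 10
Position k = 0, exponent = n-1-k = 4
B^4 mod M = 13^4 mod 101 = 79
Delta = (10 - 6) * 79 mod 101 = 13
New hash = (36 + 13) mod 101 = 49

Answer: 49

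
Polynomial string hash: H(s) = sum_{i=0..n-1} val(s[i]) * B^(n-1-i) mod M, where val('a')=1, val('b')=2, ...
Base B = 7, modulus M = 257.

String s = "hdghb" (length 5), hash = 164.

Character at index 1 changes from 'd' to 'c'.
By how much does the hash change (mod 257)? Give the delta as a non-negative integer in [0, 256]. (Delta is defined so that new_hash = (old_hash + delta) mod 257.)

Delta formula: (val(new) - val(old)) * B^(n-1-k) mod M
  val('c') - val('d') = 3 - 4 = -1
  B^(n-1-k) = 7^3 mod 257 = 86
  Delta = -1 * 86 mod 257 = 171

Answer: 171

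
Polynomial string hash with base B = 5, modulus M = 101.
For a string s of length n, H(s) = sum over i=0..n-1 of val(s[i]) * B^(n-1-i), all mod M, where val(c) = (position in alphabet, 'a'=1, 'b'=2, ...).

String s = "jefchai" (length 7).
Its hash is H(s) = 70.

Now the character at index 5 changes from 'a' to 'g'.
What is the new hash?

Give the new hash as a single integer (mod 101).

Answer: 100

Derivation:
val('a') = 1, val('g') = 7
Position k = 5, exponent = n-1-k = 1
B^1 mod M = 5^1 mod 101 = 5
Delta = (7 - 1) * 5 mod 101 = 30
New hash = (70 + 30) mod 101 = 100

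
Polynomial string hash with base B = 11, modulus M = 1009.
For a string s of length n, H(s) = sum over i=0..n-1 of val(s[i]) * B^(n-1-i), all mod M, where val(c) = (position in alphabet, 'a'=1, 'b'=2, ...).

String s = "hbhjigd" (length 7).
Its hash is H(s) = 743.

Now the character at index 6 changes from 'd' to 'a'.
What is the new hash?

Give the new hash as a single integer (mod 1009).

Answer: 740

Derivation:
val('d') = 4, val('a') = 1
Position k = 6, exponent = n-1-k = 0
B^0 mod M = 11^0 mod 1009 = 1
Delta = (1 - 4) * 1 mod 1009 = 1006
New hash = (743 + 1006) mod 1009 = 740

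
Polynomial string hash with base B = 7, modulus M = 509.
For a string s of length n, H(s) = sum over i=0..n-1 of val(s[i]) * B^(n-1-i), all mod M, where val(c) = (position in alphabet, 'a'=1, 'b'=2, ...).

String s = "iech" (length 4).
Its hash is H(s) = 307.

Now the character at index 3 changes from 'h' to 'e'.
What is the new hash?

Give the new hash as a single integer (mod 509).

val('h') = 8, val('e') = 5
Position k = 3, exponent = n-1-k = 0
B^0 mod M = 7^0 mod 509 = 1
Delta = (5 - 8) * 1 mod 509 = 506
New hash = (307 + 506) mod 509 = 304

Answer: 304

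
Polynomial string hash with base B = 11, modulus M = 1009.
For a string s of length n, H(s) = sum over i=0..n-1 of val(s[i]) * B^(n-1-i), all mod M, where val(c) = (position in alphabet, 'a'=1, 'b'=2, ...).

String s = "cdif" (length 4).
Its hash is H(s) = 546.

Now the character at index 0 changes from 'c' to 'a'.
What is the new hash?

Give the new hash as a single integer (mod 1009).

val('c') = 3, val('a') = 1
Position k = 0, exponent = n-1-k = 3
B^3 mod M = 11^3 mod 1009 = 322
Delta = (1 - 3) * 322 mod 1009 = 365
New hash = (546 + 365) mod 1009 = 911

Answer: 911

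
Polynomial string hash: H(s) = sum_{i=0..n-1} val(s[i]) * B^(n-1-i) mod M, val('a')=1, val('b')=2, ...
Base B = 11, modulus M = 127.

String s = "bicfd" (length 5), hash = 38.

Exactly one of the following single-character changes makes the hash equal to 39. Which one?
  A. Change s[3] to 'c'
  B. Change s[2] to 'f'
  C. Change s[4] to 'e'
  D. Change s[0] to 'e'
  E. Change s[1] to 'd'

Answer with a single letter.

Answer: C

Derivation:
Option A: s[3]='f'->'c', delta=(3-6)*11^1 mod 127 = 94, hash=38+94 mod 127 = 5
Option B: s[2]='c'->'f', delta=(6-3)*11^2 mod 127 = 109, hash=38+109 mod 127 = 20
Option C: s[4]='d'->'e', delta=(5-4)*11^0 mod 127 = 1, hash=38+1 mod 127 = 39 <-- target
Option D: s[0]='b'->'e', delta=(5-2)*11^4 mod 127 = 108, hash=38+108 mod 127 = 19
Option E: s[1]='i'->'d', delta=(4-9)*11^3 mod 127 = 76, hash=38+76 mod 127 = 114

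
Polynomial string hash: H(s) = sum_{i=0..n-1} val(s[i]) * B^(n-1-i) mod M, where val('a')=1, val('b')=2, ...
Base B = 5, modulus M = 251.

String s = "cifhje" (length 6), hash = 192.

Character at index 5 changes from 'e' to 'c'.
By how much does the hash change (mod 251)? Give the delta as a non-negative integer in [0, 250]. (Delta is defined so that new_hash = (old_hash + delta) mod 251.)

Answer: 249

Derivation:
Delta formula: (val(new) - val(old)) * B^(n-1-k) mod M
  val('c') - val('e') = 3 - 5 = -2
  B^(n-1-k) = 5^0 mod 251 = 1
  Delta = -2 * 1 mod 251 = 249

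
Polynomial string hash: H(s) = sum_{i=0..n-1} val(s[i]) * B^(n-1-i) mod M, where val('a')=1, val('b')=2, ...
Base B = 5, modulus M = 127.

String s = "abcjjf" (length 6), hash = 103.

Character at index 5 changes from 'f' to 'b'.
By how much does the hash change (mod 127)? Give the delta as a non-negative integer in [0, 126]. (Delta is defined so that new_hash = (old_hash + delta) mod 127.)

Answer: 123

Derivation:
Delta formula: (val(new) - val(old)) * B^(n-1-k) mod M
  val('b') - val('f') = 2 - 6 = -4
  B^(n-1-k) = 5^0 mod 127 = 1
  Delta = -4 * 1 mod 127 = 123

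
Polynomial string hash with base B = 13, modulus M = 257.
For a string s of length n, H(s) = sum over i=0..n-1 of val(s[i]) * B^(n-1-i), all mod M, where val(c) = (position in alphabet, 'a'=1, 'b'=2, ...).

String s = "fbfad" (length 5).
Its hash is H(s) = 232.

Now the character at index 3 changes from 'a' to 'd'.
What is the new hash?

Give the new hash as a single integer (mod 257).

val('a') = 1, val('d') = 4
Position k = 3, exponent = n-1-k = 1
B^1 mod M = 13^1 mod 257 = 13
Delta = (4 - 1) * 13 mod 257 = 39
New hash = (232 + 39) mod 257 = 14

Answer: 14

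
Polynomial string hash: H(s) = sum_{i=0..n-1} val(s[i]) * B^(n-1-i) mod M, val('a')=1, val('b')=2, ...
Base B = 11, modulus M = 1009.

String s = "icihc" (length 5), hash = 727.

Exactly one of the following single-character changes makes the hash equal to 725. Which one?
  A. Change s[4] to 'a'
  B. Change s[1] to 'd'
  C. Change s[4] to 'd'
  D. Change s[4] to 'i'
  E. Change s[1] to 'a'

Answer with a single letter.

Answer: A

Derivation:
Option A: s[4]='c'->'a', delta=(1-3)*11^0 mod 1009 = 1007, hash=727+1007 mod 1009 = 725 <-- target
Option B: s[1]='c'->'d', delta=(4-3)*11^3 mod 1009 = 322, hash=727+322 mod 1009 = 40
Option C: s[4]='c'->'d', delta=(4-3)*11^0 mod 1009 = 1, hash=727+1 mod 1009 = 728
Option D: s[4]='c'->'i', delta=(9-3)*11^0 mod 1009 = 6, hash=727+6 mod 1009 = 733
Option E: s[1]='c'->'a', delta=(1-3)*11^3 mod 1009 = 365, hash=727+365 mod 1009 = 83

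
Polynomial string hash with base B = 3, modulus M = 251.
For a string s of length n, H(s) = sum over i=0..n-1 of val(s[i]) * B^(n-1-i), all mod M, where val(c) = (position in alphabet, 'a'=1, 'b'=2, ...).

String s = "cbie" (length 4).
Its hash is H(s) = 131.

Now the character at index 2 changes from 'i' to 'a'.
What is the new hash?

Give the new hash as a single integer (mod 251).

val('i') = 9, val('a') = 1
Position k = 2, exponent = n-1-k = 1
B^1 mod M = 3^1 mod 251 = 3
Delta = (1 - 9) * 3 mod 251 = 227
New hash = (131 + 227) mod 251 = 107

Answer: 107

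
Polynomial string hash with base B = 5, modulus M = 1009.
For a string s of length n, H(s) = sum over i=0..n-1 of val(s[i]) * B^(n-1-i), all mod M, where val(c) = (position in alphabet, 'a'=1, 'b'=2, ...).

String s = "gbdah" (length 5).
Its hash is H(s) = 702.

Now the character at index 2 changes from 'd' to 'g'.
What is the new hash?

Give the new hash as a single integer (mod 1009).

val('d') = 4, val('g') = 7
Position k = 2, exponent = n-1-k = 2
B^2 mod M = 5^2 mod 1009 = 25
Delta = (7 - 4) * 25 mod 1009 = 75
New hash = (702 + 75) mod 1009 = 777

Answer: 777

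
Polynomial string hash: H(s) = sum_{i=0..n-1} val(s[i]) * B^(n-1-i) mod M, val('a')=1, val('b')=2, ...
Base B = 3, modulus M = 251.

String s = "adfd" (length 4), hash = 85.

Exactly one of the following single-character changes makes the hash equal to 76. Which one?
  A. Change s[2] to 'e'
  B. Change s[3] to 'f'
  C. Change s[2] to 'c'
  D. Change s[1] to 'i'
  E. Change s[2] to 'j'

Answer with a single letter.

Option A: s[2]='f'->'e', delta=(5-6)*3^1 mod 251 = 248, hash=85+248 mod 251 = 82
Option B: s[3]='d'->'f', delta=(6-4)*3^0 mod 251 = 2, hash=85+2 mod 251 = 87
Option C: s[2]='f'->'c', delta=(3-6)*3^1 mod 251 = 242, hash=85+242 mod 251 = 76 <-- target
Option D: s[1]='d'->'i', delta=(9-4)*3^2 mod 251 = 45, hash=85+45 mod 251 = 130
Option E: s[2]='f'->'j', delta=(10-6)*3^1 mod 251 = 12, hash=85+12 mod 251 = 97

Answer: C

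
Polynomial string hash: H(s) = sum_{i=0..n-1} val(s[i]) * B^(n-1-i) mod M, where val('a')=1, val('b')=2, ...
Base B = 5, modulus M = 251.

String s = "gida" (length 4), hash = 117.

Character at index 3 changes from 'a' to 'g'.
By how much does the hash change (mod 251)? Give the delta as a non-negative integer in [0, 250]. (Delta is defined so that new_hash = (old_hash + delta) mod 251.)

Answer: 6

Derivation:
Delta formula: (val(new) - val(old)) * B^(n-1-k) mod M
  val('g') - val('a') = 7 - 1 = 6
  B^(n-1-k) = 5^0 mod 251 = 1
  Delta = 6 * 1 mod 251 = 6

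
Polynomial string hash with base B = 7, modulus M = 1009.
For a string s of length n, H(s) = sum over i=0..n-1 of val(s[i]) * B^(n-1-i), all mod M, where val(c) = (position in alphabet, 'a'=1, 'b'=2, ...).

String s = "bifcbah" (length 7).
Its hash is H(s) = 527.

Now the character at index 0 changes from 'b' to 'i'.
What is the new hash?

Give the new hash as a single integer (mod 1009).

val('b') = 2, val('i') = 9
Position k = 0, exponent = n-1-k = 6
B^6 mod M = 7^6 mod 1009 = 605
Delta = (9 - 2) * 605 mod 1009 = 199
New hash = (527 + 199) mod 1009 = 726

Answer: 726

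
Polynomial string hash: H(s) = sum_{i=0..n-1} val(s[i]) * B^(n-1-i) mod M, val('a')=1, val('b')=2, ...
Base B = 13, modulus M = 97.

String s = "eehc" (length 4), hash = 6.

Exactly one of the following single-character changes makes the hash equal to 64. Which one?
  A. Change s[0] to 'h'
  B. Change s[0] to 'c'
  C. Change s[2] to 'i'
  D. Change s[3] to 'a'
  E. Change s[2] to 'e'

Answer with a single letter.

Answer: E

Derivation:
Option A: s[0]='e'->'h', delta=(8-5)*13^3 mod 97 = 92, hash=6+92 mod 97 = 1
Option B: s[0]='e'->'c', delta=(3-5)*13^3 mod 97 = 68, hash=6+68 mod 97 = 74
Option C: s[2]='h'->'i', delta=(9-8)*13^1 mod 97 = 13, hash=6+13 mod 97 = 19
Option D: s[3]='c'->'a', delta=(1-3)*13^0 mod 97 = 95, hash=6+95 mod 97 = 4
Option E: s[2]='h'->'e', delta=(5-8)*13^1 mod 97 = 58, hash=6+58 mod 97 = 64 <-- target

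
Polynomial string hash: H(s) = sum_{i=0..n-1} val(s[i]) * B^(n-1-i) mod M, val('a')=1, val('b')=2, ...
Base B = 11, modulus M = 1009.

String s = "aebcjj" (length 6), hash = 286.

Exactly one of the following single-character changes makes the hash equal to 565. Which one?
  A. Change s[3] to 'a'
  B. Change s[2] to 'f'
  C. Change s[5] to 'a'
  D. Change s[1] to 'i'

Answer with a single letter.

Option A: s[3]='c'->'a', delta=(1-3)*11^2 mod 1009 = 767, hash=286+767 mod 1009 = 44
Option B: s[2]='b'->'f', delta=(6-2)*11^3 mod 1009 = 279, hash=286+279 mod 1009 = 565 <-- target
Option C: s[5]='j'->'a', delta=(1-10)*11^0 mod 1009 = 1000, hash=286+1000 mod 1009 = 277
Option D: s[1]='e'->'i', delta=(9-5)*11^4 mod 1009 = 42, hash=286+42 mod 1009 = 328

Answer: B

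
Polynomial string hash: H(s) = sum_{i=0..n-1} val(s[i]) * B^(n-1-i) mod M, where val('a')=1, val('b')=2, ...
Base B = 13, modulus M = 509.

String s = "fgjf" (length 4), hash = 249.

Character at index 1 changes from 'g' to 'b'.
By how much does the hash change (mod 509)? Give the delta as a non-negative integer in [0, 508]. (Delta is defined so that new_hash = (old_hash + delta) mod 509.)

Answer: 173

Derivation:
Delta formula: (val(new) - val(old)) * B^(n-1-k) mod M
  val('b') - val('g') = 2 - 7 = -5
  B^(n-1-k) = 13^2 mod 509 = 169
  Delta = -5 * 169 mod 509 = 173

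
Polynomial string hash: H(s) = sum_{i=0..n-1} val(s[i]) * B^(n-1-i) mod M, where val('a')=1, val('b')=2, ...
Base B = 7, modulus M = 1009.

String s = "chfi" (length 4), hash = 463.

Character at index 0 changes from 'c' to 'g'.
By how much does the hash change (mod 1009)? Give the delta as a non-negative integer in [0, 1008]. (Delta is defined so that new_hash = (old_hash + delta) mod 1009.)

Delta formula: (val(new) - val(old)) * B^(n-1-k) mod M
  val('g') - val('c') = 7 - 3 = 4
  B^(n-1-k) = 7^3 mod 1009 = 343
  Delta = 4 * 343 mod 1009 = 363

Answer: 363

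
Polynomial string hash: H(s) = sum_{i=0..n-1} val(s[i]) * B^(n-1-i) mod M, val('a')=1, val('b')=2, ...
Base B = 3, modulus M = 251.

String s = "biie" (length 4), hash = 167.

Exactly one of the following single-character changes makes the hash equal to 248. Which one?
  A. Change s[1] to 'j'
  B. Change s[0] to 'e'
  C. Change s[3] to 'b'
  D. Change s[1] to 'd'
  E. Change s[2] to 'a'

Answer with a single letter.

Option A: s[1]='i'->'j', delta=(10-9)*3^2 mod 251 = 9, hash=167+9 mod 251 = 176
Option B: s[0]='b'->'e', delta=(5-2)*3^3 mod 251 = 81, hash=167+81 mod 251 = 248 <-- target
Option C: s[3]='e'->'b', delta=(2-5)*3^0 mod 251 = 248, hash=167+248 mod 251 = 164
Option D: s[1]='i'->'d', delta=(4-9)*3^2 mod 251 = 206, hash=167+206 mod 251 = 122
Option E: s[2]='i'->'a', delta=(1-9)*3^1 mod 251 = 227, hash=167+227 mod 251 = 143

Answer: B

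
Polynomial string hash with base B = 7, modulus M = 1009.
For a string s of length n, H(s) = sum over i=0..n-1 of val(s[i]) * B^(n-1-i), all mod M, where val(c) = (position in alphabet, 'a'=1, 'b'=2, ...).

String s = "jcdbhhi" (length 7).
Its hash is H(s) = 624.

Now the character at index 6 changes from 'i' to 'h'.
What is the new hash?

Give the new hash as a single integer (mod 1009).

val('i') = 9, val('h') = 8
Position k = 6, exponent = n-1-k = 0
B^0 mod M = 7^0 mod 1009 = 1
Delta = (8 - 9) * 1 mod 1009 = 1008
New hash = (624 + 1008) mod 1009 = 623

Answer: 623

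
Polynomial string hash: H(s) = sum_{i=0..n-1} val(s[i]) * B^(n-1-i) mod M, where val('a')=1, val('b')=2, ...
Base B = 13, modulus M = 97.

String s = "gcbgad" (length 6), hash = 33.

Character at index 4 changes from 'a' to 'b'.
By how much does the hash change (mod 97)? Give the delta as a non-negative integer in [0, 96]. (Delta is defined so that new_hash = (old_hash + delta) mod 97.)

Answer: 13

Derivation:
Delta formula: (val(new) - val(old)) * B^(n-1-k) mod M
  val('b') - val('a') = 2 - 1 = 1
  B^(n-1-k) = 13^1 mod 97 = 13
  Delta = 1 * 13 mod 97 = 13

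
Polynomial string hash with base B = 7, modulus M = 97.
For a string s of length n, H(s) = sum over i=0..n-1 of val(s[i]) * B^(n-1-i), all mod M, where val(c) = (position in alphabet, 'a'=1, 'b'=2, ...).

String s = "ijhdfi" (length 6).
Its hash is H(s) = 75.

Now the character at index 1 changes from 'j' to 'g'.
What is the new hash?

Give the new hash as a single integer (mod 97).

val('j') = 10, val('g') = 7
Position k = 1, exponent = n-1-k = 4
B^4 mod M = 7^4 mod 97 = 73
Delta = (7 - 10) * 73 mod 97 = 72
New hash = (75 + 72) mod 97 = 50

Answer: 50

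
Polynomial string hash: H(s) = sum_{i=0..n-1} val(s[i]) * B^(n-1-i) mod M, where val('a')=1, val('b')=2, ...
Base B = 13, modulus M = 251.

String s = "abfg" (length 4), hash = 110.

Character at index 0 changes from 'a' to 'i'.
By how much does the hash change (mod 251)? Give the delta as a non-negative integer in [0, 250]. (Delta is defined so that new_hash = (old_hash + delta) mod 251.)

Answer: 6

Derivation:
Delta formula: (val(new) - val(old)) * B^(n-1-k) mod M
  val('i') - val('a') = 9 - 1 = 8
  B^(n-1-k) = 13^3 mod 251 = 189
  Delta = 8 * 189 mod 251 = 6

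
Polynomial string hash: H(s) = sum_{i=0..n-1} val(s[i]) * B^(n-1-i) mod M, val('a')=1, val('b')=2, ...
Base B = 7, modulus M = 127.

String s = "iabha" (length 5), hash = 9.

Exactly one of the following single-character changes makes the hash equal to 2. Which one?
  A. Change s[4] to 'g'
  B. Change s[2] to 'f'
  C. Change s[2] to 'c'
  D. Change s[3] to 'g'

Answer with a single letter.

Option A: s[4]='a'->'g', delta=(7-1)*7^0 mod 127 = 6, hash=9+6 mod 127 = 15
Option B: s[2]='b'->'f', delta=(6-2)*7^2 mod 127 = 69, hash=9+69 mod 127 = 78
Option C: s[2]='b'->'c', delta=(3-2)*7^2 mod 127 = 49, hash=9+49 mod 127 = 58
Option D: s[3]='h'->'g', delta=(7-8)*7^1 mod 127 = 120, hash=9+120 mod 127 = 2 <-- target

Answer: D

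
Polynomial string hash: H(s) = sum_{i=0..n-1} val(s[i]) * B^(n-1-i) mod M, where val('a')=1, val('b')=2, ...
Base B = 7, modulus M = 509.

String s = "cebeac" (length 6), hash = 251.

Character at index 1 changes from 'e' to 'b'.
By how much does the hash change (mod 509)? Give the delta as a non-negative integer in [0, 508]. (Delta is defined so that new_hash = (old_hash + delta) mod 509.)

Answer: 432

Derivation:
Delta formula: (val(new) - val(old)) * B^(n-1-k) mod M
  val('b') - val('e') = 2 - 5 = -3
  B^(n-1-k) = 7^4 mod 509 = 365
  Delta = -3 * 365 mod 509 = 432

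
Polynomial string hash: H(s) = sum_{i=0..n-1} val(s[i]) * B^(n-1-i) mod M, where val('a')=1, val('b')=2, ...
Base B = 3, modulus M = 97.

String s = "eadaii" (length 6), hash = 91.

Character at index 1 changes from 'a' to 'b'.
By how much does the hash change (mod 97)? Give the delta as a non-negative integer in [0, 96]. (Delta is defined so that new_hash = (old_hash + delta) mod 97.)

Delta formula: (val(new) - val(old)) * B^(n-1-k) mod M
  val('b') - val('a') = 2 - 1 = 1
  B^(n-1-k) = 3^4 mod 97 = 81
  Delta = 1 * 81 mod 97 = 81

Answer: 81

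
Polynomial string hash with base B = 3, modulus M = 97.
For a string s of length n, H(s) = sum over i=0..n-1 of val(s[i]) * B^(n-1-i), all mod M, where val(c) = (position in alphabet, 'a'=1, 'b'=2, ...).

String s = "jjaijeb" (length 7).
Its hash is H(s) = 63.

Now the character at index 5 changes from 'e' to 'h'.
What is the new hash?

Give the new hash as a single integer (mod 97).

val('e') = 5, val('h') = 8
Position k = 5, exponent = n-1-k = 1
B^1 mod M = 3^1 mod 97 = 3
Delta = (8 - 5) * 3 mod 97 = 9
New hash = (63 + 9) mod 97 = 72

Answer: 72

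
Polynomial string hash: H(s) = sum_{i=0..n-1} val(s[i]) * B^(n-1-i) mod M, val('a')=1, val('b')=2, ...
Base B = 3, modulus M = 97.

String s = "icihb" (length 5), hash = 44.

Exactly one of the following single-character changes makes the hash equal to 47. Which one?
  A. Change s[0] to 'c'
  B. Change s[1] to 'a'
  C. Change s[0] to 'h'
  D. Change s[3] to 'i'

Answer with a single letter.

Option A: s[0]='i'->'c', delta=(3-9)*3^4 mod 97 = 96, hash=44+96 mod 97 = 43
Option B: s[1]='c'->'a', delta=(1-3)*3^3 mod 97 = 43, hash=44+43 mod 97 = 87
Option C: s[0]='i'->'h', delta=(8-9)*3^4 mod 97 = 16, hash=44+16 mod 97 = 60
Option D: s[3]='h'->'i', delta=(9-8)*3^1 mod 97 = 3, hash=44+3 mod 97 = 47 <-- target

Answer: D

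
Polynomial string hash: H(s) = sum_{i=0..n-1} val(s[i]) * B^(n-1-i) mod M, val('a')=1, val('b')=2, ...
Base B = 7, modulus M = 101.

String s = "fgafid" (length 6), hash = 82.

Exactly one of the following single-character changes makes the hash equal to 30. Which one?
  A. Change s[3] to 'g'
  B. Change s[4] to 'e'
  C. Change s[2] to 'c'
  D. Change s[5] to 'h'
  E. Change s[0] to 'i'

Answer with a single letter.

Option A: s[3]='f'->'g', delta=(7-6)*7^2 mod 101 = 49, hash=82+49 mod 101 = 30 <-- target
Option B: s[4]='i'->'e', delta=(5-9)*7^1 mod 101 = 73, hash=82+73 mod 101 = 54
Option C: s[2]='a'->'c', delta=(3-1)*7^3 mod 101 = 80, hash=82+80 mod 101 = 61
Option D: s[5]='d'->'h', delta=(8-4)*7^0 mod 101 = 4, hash=82+4 mod 101 = 86
Option E: s[0]='f'->'i', delta=(9-6)*7^5 mod 101 = 22, hash=82+22 mod 101 = 3

Answer: A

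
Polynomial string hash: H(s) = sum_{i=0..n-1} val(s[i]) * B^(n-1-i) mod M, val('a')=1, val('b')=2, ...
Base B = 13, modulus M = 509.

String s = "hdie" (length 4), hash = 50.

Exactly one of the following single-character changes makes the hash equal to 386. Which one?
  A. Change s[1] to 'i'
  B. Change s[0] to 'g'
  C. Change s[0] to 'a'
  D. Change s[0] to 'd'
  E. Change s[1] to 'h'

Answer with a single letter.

Answer: A

Derivation:
Option A: s[1]='d'->'i', delta=(9-4)*13^2 mod 509 = 336, hash=50+336 mod 509 = 386 <-- target
Option B: s[0]='h'->'g', delta=(7-8)*13^3 mod 509 = 348, hash=50+348 mod 509 = 398
Option C: s[0]='h'->'a', delta=(1-8)*13^3 mod 509 = 400, hash=50+400 mod 509 = 450
Option D: s[0]='h'->'d', delta=(4-8)*13^3 mod 509 = 374, hash=50+374 mod 509 = 424
Option E: s[1]='d'->'h', delta=(8-4)*13^2 mod 509 = 167, hash=50+167 mod 509 = 217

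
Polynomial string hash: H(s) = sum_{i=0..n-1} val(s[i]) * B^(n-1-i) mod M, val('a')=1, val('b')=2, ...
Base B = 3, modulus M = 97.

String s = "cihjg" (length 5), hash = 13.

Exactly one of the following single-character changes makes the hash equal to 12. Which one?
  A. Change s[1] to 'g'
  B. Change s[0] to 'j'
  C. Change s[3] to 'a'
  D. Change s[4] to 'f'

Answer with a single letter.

Option A: s[1]='i'->'g', delta=(7-9)*3^3 mod 97 = 43, hash=13+43 mod 97 = 56
Option B: s[0]='c'->'j', delta=(10-3)*3^4 mod 97 = 82, hash=13+82 mod 97 = 95
Option C: s[3]='j'->'a', delta=(1-10)*3^1 mod 97 = 70, hash=13+70 mod 97 = 83
Option D: s[4]='g'->'f', delta=(6-7)*3^0 mod 97 = 96, hash=13+96 mod 97 = 12 <-- target

Answer: D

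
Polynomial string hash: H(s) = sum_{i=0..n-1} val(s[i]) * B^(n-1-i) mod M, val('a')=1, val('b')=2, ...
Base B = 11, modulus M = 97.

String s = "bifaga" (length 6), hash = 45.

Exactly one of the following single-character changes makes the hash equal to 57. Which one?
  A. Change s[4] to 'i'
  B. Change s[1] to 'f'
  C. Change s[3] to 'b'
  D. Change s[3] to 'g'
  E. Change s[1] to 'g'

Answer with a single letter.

Answer: E

Derivation:
Option A: s[4]='g'->'i', delta=(9-7)*11^1 mod 97 = 22, hash=45+22 mod 97 = 67
Option B: s[1]='i'->'f', delta=(6-9)*11^4 mod 97 = 18, hash=45+18 mod 97 = 63
Option C: s[3]='a'->'b', delta=(2-1)*11^2 mod 97 = 24, hash=45+24 mod 97 = 69
Option D: s[3]='a'->'g', delta=(7-1)*11^2 mod 97 = 47, hash=45+47 mod 97 = 92
Option E: s[1]='i'->'g', delta=(7-9)*11^4 mod 97 = 12, hash=45+12 mod 97 = 57 <-- target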